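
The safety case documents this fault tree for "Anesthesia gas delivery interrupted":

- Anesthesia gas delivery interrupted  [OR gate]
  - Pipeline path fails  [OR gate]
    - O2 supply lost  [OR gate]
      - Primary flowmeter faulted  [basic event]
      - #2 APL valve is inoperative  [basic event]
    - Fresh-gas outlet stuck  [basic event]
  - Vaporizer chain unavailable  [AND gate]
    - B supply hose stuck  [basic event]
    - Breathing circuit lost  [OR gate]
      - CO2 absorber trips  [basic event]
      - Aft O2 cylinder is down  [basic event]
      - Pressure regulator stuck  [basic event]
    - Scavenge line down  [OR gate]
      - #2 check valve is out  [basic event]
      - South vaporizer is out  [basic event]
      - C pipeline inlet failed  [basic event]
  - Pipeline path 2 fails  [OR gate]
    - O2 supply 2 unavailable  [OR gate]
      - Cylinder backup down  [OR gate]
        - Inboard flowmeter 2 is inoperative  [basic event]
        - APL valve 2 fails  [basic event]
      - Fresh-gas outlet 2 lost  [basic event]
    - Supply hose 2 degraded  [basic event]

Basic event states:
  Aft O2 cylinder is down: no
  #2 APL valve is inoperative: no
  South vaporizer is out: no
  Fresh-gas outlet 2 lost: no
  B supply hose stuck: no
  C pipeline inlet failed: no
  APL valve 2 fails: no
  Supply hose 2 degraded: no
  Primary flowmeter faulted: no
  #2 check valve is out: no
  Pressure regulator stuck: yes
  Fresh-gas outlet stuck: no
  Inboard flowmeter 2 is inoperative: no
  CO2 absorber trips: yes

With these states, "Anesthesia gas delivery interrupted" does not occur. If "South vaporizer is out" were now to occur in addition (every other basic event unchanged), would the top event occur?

No

Counterfactual: set "South vaporizer is out" to occurred.
O2 supply lost [OR]: Primary flowmeter faulted=not, #2 APL valve is inoperative=not → no input occurs → does not occur.
Pipeline path fails [OR]: O2 supply lost=not, Fresh-gas outlet stuck=not → no input occurs → does not occur.
Breathing circuit lost [OR]: CO2 absorber trips=occurs, Aft O2 cylinder is down=not, Pressure regulator stuck=occurs → at least one input occurs → occurs.
Scavenge line down [OR]: #2 check valve is out=not, South vaporizer is out=occurs, C pipeline inlet failed=not → at least one input occurs → occurs.
Vaporizer chain unavailable [AND]: B supply hose stuck=not, Breathing circuit lost=occurs, Scavenge line down=occurs → not all inputs occur → does not occur.
Cylinder backup down [OR]: Inboard flowmeter 2 is inoperative=not, APL valve 2 fails=not → no input occurs → does not occur.
O2 supply 2 unavailable [OR]: Cylinder backup down=not, Fresh-gas outlet 2 lost=not → no input occurs → does not occur.
Pipeline path 2 fails [OR]: O2 supply 2 unavailable=not, Supply hose 2 degraded=not → no input occurs → does not occur.
Anesthesia gas delivery interrupted [OR]: Pipeline path fails=not, Vaporizer chain unavailable=not, Pipeline path 2 fails=not → no input occurs → does not occur.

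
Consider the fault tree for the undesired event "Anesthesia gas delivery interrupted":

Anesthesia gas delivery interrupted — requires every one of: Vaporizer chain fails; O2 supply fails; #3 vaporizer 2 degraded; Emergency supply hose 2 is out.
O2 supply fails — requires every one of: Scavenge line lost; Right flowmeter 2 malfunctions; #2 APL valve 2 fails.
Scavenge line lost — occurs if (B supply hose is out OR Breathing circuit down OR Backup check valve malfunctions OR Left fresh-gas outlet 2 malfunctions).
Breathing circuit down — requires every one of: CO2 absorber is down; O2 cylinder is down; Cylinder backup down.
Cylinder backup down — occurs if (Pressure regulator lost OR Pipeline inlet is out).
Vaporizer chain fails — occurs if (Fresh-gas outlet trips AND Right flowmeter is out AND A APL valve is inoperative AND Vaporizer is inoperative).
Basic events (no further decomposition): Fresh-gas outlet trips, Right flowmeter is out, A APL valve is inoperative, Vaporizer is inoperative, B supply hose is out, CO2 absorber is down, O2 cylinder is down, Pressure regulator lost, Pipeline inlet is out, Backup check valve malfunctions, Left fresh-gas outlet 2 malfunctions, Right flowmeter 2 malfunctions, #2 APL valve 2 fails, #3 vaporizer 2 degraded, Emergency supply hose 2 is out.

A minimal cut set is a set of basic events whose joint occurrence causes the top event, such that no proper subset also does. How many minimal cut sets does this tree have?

Vaporizer chain fails [AND]: one cut set from each child combined → 1 × 1 × 1 × 1 = 1 cut set(s).
Cylinder backup down [OR]: union of children's cut sets → 2 cut set(s).
Breathing circuit down [AND]: one cut set from each child combined → 1 × 1 × 2 = 2 cut set(s).
Scavenge line lost [OR]: union of children's cut sets → 5 cut set(s).
O2 supply fails [AND]: one cut set from each child combined → 5 × 1 × 1 = 5 cut set(s).
Anesthesia gas delivery interrupted [AND]: one cut set from each child combined → 1 × 5 × 1 × 1 = 5 cut set(s).
Minimal cut sets: {#2 APL valve 2 fails, #3 vaporizer 2 degraded, A APL valve is inoperative, B supply hose is out, Emergency supply hose 2 is out, Fresh-gas outlet trips, Right flowmeter 2 malfunctions, Right flowmeter is out, Vaporizer is inoperative}; {#2 APL valve 2 fails, #3 vaporizer 2 degraded, A APL valve is inoperative, CO2 absorber is down, Emergency supply hose 2 is out, Fresh-gas outlet trips, O2 cylinder is down, Pressure regulator lost, Right flowmeter 2 malfunctions, Right flowmeter is out, Vaporizer is inoperative}; {#2 APL valve 2 fails, #3 vaporizer 2 degraded, A APL valve is inoperative, CO2 absorber is down, Emergency supply hose 2 is out, Fresh-gas outlet trips, O2 cylinder is down, Pipeline inlet is out, Right flowmeter 2 malfunctions, Right flowmeter is out, Vaporizer is inoperative}; {#2 APL valve 2 fails, #3 vaporizer 2 degraded, A APL valve is inoperative, Backup check valve malfunctions, Emergency supply hose 2 is out, Fresh-gas outlet trips, Right flowmeter 2 malfunctions, Right flowmeter is out, Vaporizer is inoperative}; {#2 APL valve 2 fails, #3 vaporizer 2 degraded, A APL valve is inoperative, Emergency supply hose 2 is out, Fresh-gas outlet trips, Left fresh-gas outlet 2 malfunctions, Right flowmeter 2 malfunctions, Right flowmeter is out, Vaporizer is inoperative}.

5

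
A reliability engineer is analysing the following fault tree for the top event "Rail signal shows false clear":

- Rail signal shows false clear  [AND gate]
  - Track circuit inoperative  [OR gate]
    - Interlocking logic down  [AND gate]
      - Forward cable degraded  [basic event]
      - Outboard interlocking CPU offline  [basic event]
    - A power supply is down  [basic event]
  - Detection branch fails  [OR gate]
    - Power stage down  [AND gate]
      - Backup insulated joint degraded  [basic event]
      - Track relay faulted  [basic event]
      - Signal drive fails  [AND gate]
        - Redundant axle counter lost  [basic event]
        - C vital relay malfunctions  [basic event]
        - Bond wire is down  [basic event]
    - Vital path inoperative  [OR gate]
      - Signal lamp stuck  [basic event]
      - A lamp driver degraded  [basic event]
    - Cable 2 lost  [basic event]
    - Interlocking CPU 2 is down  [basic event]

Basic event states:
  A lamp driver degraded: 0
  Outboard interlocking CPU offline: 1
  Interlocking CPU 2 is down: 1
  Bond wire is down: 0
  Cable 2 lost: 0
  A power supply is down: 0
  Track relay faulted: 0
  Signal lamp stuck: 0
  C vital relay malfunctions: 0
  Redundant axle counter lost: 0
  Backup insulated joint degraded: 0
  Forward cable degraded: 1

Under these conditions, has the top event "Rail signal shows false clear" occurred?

Yes

Interlocking logic down [AND]: Forward cable degraded=occurs, Outboard interlocking CPU offline=occurs → all inputs occur → occurs.
Track circuit inoperative [OR]: Interlocking logic down=occurs, A power supply is down=not → at least one input occurs → occurs.
Signal drive fails [AND]: Redundant axle counter lost=not, C vital relay malfunctions=not, Bond wire is down=not → not all inputs occur → does not occur.
Power stage down [AND]: Backup insulated joint degraded=not, Track relay faulted=not, Signal drive fails=not → not all inputs occur → does not occur.
Vital path inoperative [OR]: Signal lamp stuck=not, A lamp driver degraded=not → no input occurs → does not occur.
Detection branch fails [OR]: Power stage down=not, Vital path inoperative=not, Cable 2 lost=not, Interlocking CPU 2 is down=occurs → at least one input occurs → occurs.
Rail signal shows false clear [AND]: Track circuit inoperative=occurs, Detection branch fails=occurs → all inputs occur → occurs.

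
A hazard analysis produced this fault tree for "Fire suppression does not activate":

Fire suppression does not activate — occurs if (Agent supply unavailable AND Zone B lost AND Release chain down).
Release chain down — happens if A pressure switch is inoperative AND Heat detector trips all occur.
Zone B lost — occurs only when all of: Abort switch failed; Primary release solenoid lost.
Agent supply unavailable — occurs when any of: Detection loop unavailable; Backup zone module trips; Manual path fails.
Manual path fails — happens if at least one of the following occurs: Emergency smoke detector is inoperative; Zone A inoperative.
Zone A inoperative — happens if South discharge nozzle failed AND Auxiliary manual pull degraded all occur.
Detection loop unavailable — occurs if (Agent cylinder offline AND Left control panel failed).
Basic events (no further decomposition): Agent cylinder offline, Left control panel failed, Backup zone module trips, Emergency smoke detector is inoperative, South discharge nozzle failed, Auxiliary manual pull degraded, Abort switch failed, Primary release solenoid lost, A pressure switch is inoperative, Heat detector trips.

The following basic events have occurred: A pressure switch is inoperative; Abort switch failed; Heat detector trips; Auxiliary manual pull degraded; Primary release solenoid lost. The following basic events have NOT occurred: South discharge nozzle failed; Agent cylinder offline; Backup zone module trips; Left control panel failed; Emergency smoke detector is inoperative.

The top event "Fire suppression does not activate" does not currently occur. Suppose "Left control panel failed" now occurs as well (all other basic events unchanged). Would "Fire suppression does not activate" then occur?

No

Counterfactual: set "Left control panel failed" to occurred.
Detection loop unavailable [AND]: Agent cylinder offline=not, Left control panel failed=occurs → not all inputs occur → does not occur.
Zone A inoperative [AND]: South discharge nozzle failed=not, Auxiliary manual pull degraded=occurs → not all inputs occur → does not occur.
Manual path fails [OR]: Emergency smoke detector is inoperative=not, Zone A inoperative=not → no input occurs → does not occur.
Agent supply unavailable [OR]: Detection loop unavailable=not, Backup zone module trips=not, Manual path fails=not → no input occurs → does not occur.
Zone B lost [AND]: Abort switch failed=occurs, Primary release solenoid lost=occurs → all inputs occur → occurs.
Release chain down [AND]: A pressure switch is inoperative=occurs, Heat detector trips=occurs → all inputs occur → occurs.
Fire suppression does not activate [AND]: Agent supply unavailable=not, Zone B lost=occurs, Release chain down=occurs → not all inputs occur → does not occur.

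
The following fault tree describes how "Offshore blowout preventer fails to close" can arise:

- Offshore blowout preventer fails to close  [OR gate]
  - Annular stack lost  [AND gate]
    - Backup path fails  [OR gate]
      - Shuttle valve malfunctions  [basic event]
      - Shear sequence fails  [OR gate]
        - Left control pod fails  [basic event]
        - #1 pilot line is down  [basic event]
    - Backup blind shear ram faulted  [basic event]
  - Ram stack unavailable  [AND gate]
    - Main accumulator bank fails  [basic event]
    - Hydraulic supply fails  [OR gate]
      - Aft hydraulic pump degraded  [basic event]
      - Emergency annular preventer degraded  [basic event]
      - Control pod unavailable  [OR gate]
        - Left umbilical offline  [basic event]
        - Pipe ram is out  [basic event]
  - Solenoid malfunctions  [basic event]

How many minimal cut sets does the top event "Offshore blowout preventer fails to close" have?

Shear sequence fails [OR]: union of children's cut sets → 2 cut set(s).
Backup path fails [OR]: union of children's cut sets → 3 cut set(s).
Annular stack lost [AND]: one cut set from each child combined → 3 × 1 = 3 cut set(s).
Control pod unavailable [OR]: union of children's cut sets → 2 cut set(s).
Hydraulic supply fails [OR]: union of children's cut sets → 4 cut set(s).
Ram stack unavailable [AND]: one cut set from each child combined → 1 × 4 = 4 cut set(s).
Offshore blowout preventer fails to close [OR]: union of children's cut sets → 8 cut set(s).
Minimal cut sets: {Backup blind shear ram faulted, Shuttle valve malfunctions}; {Backup blind shear ram faulted, Left control pod fails}; {#1 pilot line is down, Backup blind shear ram faulted}; {Aft hydraulic pump degraded, Main accumulator bank fails}; {Emergency annular preventer degraded, Main accumulator bank fails}; {Left umbilical offline, Main accumulator bank fails}; {Main accumulator bank fails, Pipe ram is out}; {Solenoid malfunctions}.

8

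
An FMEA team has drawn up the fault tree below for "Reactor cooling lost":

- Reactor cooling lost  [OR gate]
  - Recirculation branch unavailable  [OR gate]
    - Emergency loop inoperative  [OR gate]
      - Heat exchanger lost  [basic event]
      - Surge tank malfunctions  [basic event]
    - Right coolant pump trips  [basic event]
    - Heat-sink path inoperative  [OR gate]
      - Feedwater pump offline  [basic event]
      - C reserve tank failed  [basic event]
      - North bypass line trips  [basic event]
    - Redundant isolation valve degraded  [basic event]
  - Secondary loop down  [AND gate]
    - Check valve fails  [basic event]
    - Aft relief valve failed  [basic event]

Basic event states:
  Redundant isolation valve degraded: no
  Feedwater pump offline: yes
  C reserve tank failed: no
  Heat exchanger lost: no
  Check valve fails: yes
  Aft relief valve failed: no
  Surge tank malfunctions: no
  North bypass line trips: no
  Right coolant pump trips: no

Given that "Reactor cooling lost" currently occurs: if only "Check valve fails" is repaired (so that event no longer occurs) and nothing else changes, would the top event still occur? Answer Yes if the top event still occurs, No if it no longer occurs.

Counterfactual: set "Check valve fails" to not occurred.
Emergency loop inoperative [OR]: Heat exchanger lost=not, Surge tank malfunctions=not → no input occurs → does not occur.
Heat-sink path inoperative [OR]: Feedwater pump offline=occurs, C reserve tank failed=not, North bypass line trips=not → at least one input occurs → occurs.
Recirculation branch unavailable [OR]: Emergency loop inoperative=not, Right coolant pump trips=not, Heat-sink path inoperative=occurs, Redundant isolation valve degraded=not → at least one input occurs → occurs.
Secondary loop down [AND]: Check valve fails=not, Aft relief valve failed=not → not all inputs occur → does not occur.
Reactor cooling lost [OR]: Recirculation branch unavailable=occurs, Secondary loop down=not → at least one input occurs → occurs.

Yes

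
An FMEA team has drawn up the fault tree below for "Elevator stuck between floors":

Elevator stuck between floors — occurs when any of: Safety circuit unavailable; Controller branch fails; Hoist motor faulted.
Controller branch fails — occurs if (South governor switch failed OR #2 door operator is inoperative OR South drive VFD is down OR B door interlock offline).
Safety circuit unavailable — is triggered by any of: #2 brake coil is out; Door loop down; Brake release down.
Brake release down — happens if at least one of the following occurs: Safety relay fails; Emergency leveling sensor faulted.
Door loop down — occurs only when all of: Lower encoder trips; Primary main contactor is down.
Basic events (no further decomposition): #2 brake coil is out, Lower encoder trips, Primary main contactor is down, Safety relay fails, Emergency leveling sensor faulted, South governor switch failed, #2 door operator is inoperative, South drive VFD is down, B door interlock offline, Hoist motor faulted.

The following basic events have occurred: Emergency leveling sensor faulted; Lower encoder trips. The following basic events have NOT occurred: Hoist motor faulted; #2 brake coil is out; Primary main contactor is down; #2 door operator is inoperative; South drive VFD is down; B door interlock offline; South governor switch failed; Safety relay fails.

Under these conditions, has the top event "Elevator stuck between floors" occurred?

Yes

Door loop down [AND]: Lower encoder trips=occurs, Primary main contactor is down=not → not all inputs occur → does not occur.
Brake release down [OR]: Safety relay fails=not, Emergency leveling sensor faulted=occurs → at least one input occurs → occurs.
Safety circuit unavailable [OR]: #2 brake coil is out=not, Door loop down=not, Brake release down=occurs → at least one input occurs → occurs.
Controller branch fails [OR]: South governor switch failed=not, #2 door operator is inoperative=not, South drive VFD is down=not, B door interlock offline=not → no input occurs → does not occur.
Elevator stuck between floors [OR]: Safety circuit unavailable=occurs, Controller branch fails=not, Hoist motor faulted=not → at least one input occurs → occurs.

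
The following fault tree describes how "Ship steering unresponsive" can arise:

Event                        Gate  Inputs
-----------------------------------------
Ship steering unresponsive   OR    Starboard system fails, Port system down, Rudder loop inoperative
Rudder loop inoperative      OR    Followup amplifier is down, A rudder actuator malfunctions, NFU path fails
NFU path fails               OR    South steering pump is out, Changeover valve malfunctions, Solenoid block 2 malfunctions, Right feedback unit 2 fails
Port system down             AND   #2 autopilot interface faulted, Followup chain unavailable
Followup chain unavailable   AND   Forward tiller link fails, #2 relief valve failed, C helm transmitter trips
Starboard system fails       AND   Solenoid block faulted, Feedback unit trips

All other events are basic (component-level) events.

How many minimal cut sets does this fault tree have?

8

Starboard system fails [AND]: one cut set from each child combined → 1 × 1 = 1 cut set(s).
Followup chain unavailable [AND]: one cut set from each child combined → 1 × 1 × 1 = 1 cut set(s).
Port system down [AND]: one cut set from each child combined → 1 × 1 = 1 cut set(s).
NFU path fails [OR]: union of children's cut sets → 4 cut set(s).
Rudder loop inoperative [OR]: union of children's cut sets → 6 cut set(s).
Ship steering unresponsive [OR]: union of children's cut sets → 8 cut set(s).
Minimal cut sets: {Feedback unit trips, Solenoid block faulted}; {#2 autopilot interface faulted, #2 relief valve failed, C helm transmitter trips, Forward tiller link fails}; {Followup amplifier is down}; {A rudder actuator malfunctions}; {South steering pump is out}; {Changeover valve malfunctions}; {Solenoid block 2 malfunctions}; {Right feedback unit 2 fails}.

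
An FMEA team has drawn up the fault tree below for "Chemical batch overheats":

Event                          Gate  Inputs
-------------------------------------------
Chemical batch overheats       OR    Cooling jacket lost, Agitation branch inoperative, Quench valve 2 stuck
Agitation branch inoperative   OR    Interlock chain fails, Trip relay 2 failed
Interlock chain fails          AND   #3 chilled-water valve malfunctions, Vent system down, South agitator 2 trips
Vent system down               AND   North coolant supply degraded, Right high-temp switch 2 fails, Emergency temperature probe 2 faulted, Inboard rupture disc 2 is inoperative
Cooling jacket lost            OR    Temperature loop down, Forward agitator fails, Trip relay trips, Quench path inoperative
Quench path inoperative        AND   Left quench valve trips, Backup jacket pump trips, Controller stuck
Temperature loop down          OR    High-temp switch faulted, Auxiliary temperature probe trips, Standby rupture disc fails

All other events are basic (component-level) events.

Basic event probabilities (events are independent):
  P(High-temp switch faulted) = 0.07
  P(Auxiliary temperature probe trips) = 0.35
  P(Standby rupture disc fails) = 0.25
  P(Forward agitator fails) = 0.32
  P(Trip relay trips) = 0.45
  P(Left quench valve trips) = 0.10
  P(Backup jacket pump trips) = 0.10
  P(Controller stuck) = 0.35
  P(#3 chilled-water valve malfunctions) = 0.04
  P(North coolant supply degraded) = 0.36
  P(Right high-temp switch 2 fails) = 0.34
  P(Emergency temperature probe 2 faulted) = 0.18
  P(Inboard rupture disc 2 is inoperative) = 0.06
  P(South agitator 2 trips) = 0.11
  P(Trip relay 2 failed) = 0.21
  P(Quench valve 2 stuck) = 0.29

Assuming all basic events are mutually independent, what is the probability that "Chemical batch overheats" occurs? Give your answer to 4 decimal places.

0.9052

P(Temperature loop down) [OR] = 1 − (1−0.07) × (1−0.35) × (1−0.25) = 0.546625
P(Quench path inoperative) [AND] = 0.10 × 0.10 × 0.35 = 0.003500
P(Cooling jacket lost) [OR] = 1 − (1−0.546625) × (1−0.32) × (1−0.45) × (1−0.003500) = 0.831031
P(Vent system down) [AND] = 0.36 × 0.34 × 0.18 × 0.06 = 0.001322
P(Interlock chain fails) [AND] = 0.04 × 0.001322 × 0.11 = 0.000006
P(Agitation branch inoperative) [OR] = 1 − (1−0.000006) × (1−0.21) = 0.210005
P(Chemical batch overheats) [OR] = 1 − (1−0.831031) × (1−0.210005) × (1−0.29) = 0.905226
Rounded to 4 decimal places: P(Chemical batch overheats) ≈ 0.9052.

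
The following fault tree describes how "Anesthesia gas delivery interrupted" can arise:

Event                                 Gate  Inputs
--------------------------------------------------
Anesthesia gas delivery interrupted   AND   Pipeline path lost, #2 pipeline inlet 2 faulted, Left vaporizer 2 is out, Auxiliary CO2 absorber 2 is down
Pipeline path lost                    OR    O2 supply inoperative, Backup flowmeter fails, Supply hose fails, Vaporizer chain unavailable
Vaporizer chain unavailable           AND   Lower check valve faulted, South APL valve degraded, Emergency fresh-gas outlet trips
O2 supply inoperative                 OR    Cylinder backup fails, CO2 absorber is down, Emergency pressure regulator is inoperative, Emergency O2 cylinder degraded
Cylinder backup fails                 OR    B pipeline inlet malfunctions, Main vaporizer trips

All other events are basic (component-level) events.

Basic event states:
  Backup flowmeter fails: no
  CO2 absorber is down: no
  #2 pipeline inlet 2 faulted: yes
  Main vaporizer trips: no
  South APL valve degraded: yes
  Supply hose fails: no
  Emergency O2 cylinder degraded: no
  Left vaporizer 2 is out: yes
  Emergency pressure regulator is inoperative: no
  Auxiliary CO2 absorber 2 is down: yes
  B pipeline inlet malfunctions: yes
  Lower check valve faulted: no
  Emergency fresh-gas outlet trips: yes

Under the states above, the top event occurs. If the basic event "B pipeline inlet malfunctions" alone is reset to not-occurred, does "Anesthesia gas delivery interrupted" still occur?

Counterfactual: set "B pipeline inlet malfunctions" to not occurred.
Cylinder backup fails [OR]: B pipeline inlet malfunctions=not, Main vaporizer trips=not → no input occurs → does not occur.
O2 supply inoperative [OR]: Cylinder backup fails=not, CO2 absorber is down=not, Emergency pressure regulator is inoperative=not, Emergency O2 cylinder degraded=not → no input occurs → does not occur.
Vaporizer chain unavailable [AND]: Lower check valve faulted=not, South APL valve degraded=occurs, Emergency fresh-gas outlet trips=occurs → not all inputs occur → does not occur.
Pipeline path lost [OR]: O2 supply inoperative=not, Backup flowmeter fails=not, Supply hose fails=not, Vaporizer chain unavailable=not → no input occurs → does not occur.
Anesthesia gas delivery interrupted [AND]: Pipeline path lost=not, #2 pipeline inlet 2 faulted=occurs, Left vaporizer 2 is out=occurs, Auxiliary CO2 absorber 2 is down=occurs → not all inputs occur → does not occur.

No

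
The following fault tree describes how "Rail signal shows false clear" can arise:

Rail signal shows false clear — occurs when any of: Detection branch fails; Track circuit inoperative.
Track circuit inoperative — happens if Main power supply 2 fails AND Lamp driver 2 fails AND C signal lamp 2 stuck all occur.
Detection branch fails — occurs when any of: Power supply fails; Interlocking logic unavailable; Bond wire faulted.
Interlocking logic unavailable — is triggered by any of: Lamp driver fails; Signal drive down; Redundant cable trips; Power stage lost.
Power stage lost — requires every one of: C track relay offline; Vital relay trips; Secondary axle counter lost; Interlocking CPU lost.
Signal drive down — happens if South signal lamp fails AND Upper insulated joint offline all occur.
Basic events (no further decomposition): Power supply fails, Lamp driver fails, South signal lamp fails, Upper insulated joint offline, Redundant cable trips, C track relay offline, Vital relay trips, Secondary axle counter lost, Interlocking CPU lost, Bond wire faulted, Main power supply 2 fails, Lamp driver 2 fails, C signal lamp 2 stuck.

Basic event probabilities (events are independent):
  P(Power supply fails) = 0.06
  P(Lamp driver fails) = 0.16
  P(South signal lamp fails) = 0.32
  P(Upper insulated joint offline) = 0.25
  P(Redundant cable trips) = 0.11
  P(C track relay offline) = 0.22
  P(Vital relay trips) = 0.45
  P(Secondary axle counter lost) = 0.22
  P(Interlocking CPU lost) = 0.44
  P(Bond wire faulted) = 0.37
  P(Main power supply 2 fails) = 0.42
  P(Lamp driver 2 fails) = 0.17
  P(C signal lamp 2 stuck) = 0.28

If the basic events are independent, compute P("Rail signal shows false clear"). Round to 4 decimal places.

P(Signal drive down) [AND] = 0.32 × 0.25 = 0.080000
P(Power stage lost) [AND] = 0.22 × 0.45 × 0.22 × 0.44 = 0.009583
P(Interlocking logic unavailable) [OR] = 1 − (1−0.16) × (1−0.080000) × (1−0.11) × (1−0.009583) = 0.318799
P(Detection branch fails) [OR] = 1 − (1−0.06) × (1−0.318799) × (1−0.37) = 0.596593
P(Track circuit inoperative) [AND] = 0.42 × 0.17 × 0.28 = 0.019992
P(Rail signal shows false clear) [OR] = 1 − (1−0.596593) × (1−0.019992) = 0.604658
Rounded to 4 decimal places: P(Rail signal shows false clear) ≈ 0.6047.

0.6047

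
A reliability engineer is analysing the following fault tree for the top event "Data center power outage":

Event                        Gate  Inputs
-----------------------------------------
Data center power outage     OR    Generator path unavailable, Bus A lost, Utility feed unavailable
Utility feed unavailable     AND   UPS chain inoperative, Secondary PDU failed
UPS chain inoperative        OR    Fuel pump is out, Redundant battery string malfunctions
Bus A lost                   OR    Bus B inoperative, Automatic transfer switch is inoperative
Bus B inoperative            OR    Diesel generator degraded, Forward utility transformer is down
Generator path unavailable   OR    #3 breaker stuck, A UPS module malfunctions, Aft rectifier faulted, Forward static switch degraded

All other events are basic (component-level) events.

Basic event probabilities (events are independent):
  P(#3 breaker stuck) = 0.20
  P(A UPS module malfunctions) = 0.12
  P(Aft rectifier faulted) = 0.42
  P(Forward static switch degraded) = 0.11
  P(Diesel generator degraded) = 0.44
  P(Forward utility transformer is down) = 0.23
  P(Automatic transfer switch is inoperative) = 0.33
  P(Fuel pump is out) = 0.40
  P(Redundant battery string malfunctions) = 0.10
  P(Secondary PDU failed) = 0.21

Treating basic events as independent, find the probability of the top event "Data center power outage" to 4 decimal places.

0.9052

P(Generator path unavailable) [OR] = 1 − (1−0.20) × (1−0.12) × (1−0.42) × (1−0.11) = 0.636595
P(Bus B inoperative) [OR] = 1 − (1−0.44) × (1−0.23) = 0.568800
P(Bus A lost) [OR] = 1 − (1−0.568800) × (1−0.33) = 0.711096
P(UPS chain inoperative) [OR] = 1 − (1−0.40) × (1−0.10) = 0.460000
P(Utility feed unavailable) [AND] = 0.460000 × 0.21 = 0.096600
P(Data center power outage) [OR] = 1 − (1−0.636595) × (1−0.711096) × (1−0.096600) = 0.905153
Rounded to 4 decimal places: P(Data center power outage) ≈ 0.9052.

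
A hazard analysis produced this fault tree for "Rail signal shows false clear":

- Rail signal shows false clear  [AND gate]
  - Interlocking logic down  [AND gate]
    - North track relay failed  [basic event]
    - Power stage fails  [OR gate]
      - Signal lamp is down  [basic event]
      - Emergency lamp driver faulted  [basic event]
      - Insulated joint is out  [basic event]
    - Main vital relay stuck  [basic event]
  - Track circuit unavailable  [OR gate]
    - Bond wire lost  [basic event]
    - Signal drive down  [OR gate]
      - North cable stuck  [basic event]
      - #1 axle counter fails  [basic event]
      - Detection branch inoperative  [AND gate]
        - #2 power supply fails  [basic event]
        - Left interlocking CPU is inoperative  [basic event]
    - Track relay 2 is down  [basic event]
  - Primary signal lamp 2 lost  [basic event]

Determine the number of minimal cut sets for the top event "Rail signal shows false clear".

15

Power stage fails [OR]: union of children's cut sets → 3 cut set(s).
Interlocking logic down [AND]: one cut set from each child combined → 1 × 3 × 1 = 3 cut set(s).
Detection branch inoperative [AND]: one cut set from each child combined → 1 × 1 = 1 cut set(s).
Signal drive down [OR]: union of children's cut sets → 3 cut set(s).
Track circuit unavailable [OR]: union of children's cut sets → 5 cut set(s).
Rail signal shows false clear [AND]: one cut set from each child combined → 3 × 5 × 1 = 15 cut set(s).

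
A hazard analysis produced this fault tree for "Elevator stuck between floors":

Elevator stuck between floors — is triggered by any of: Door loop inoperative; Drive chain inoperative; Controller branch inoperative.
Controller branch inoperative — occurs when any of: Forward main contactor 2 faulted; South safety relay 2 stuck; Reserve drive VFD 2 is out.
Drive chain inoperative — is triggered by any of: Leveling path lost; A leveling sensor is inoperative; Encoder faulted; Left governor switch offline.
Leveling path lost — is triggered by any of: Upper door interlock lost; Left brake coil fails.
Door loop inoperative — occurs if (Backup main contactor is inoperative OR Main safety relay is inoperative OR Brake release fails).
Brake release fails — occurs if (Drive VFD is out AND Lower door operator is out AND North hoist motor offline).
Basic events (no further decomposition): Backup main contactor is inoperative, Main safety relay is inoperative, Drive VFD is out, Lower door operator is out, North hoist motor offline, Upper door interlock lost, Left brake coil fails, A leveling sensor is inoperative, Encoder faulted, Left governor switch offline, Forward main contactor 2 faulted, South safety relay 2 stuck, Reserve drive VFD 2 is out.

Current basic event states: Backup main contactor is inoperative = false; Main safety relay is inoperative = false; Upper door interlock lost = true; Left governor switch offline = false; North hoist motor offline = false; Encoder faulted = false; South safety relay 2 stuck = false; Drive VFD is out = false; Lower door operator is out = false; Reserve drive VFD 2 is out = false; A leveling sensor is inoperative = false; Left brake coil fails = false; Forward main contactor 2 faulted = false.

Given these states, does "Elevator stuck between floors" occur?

Brake release fails [AND]: Drive VFD is out=not, Lower door operator is out=not, North hoist motor offline=not → not all inputs occur → does not occur.
Door loop inoperative [OR]: Backup main contactor is inoperative=not, Main safety relay is inoperative=not, Brake release fails=not → no input occurs → does not occur.
Leveling path lost [OR]: Upper door interlock lost=occurs, Left brake coil fails=not → at least one input occurs → occurs.
Drive chain inoperative [OR]: Leveling path lost=occurs, A leveling sensor is inoperative=not, Encoder faulted=not, Left governor switch offline=not → at least one input occurs → occurs.
Controller branch inoperative [OR]: Forward main contactor 2 faulted=not, South safety relay 2 stuck=not, Reserve drive VFD 2 is out=not → no input occurs → does not occur.
Elevator stuck between floors [OR]: Door loop inoperative=not, Drive chain inoperative=occurs, Controller branch inoperative=not → at least one input occurs → occurs.

Yes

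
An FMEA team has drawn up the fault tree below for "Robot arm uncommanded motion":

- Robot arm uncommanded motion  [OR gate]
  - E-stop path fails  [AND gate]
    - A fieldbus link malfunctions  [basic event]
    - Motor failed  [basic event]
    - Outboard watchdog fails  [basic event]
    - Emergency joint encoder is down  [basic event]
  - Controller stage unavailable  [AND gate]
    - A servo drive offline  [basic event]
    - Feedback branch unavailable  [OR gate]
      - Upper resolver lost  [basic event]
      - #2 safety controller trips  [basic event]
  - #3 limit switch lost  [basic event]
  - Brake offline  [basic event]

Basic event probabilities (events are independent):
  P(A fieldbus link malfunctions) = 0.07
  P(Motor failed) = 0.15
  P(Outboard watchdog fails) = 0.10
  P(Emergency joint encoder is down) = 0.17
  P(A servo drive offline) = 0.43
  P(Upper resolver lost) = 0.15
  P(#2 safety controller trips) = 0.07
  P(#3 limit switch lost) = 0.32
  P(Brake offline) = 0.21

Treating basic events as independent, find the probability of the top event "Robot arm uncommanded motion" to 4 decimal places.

0.5113

P(E-stop path fails) [AND] = 0.07 × 0.15 × 0.10 × 0.17 = 0.000179
P(Feedback branch unavailable) [OR] = 1 − (1−0.15) × (1−0.07) = 0.209500
P(Controller stage unavailable) [AND] = 0.43 × 0.209500 = 0.090085
P(Robot arm uncommanded motion) [OR] = 1 − (1−0.000179) × (1−0.090085) × (1−0.32) × (1−0.21) = 0.511281
Rounded to 4 decimal places: P(Robot arm uncommanded motion) ≈ 0.5113.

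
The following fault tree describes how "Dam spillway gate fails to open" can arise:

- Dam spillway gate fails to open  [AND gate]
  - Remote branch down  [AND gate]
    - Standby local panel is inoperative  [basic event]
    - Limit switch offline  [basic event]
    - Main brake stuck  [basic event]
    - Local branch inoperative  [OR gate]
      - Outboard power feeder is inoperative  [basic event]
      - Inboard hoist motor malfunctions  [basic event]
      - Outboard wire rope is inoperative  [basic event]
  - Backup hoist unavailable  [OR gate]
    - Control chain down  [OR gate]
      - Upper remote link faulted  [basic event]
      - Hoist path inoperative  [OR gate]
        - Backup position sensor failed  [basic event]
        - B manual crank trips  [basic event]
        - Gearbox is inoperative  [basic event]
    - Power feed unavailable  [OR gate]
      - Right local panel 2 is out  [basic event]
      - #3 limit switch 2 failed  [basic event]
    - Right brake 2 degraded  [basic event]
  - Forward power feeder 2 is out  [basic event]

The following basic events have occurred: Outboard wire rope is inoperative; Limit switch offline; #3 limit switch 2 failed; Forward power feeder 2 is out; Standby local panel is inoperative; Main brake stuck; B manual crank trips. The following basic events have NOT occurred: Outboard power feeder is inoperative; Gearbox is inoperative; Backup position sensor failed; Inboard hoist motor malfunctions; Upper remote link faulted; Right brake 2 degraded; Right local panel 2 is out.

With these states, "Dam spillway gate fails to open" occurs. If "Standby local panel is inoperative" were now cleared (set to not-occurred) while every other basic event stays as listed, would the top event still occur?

No

Counterfactual: set "Standby local panel is inoperative" to not occurred.
Local branch inoperative [OR]: Outboard power feeder is inoperative=not, Inboard hoist motor malfunctions=not, Outboard wire rope is inoperative=occurs → at least one input occurs → occurs.
Remote branch down [AND]: Standby local panel is inoperative=not, Limit switch offline=occurs, Main brake stuck=occurs, Local branch inoperative=occurs → not all inputs occur → does not occur.
Hoist path inoperative [OR]: Backup position sensor failed=not, B manual crank trips=occurs, Gearbox is inoperative=not → at least one input occurs → occurs.
Control chain down [OR]: Upper remote link faulted=not, Hoist path inoperative=occurs → at least one input occurs → occurs.
Power feed unavailable [OR]: Right local panel 2 is out=not, #3 limit switch 2 failed=occurs → at least one input occurs → occurs.
Backup hoist unavailable [OR]: Control chain down=occurs, Power feed unavailable=occurs, Right brake 2 degraded=not → at least one input occurs → occurs.
Dam spillway gate fails to open [AND]: Remote branch down=not, Backup hoist unavailable=occurs, Forward power feeder 2 is out=occurs → not all inputs occur → does not occur.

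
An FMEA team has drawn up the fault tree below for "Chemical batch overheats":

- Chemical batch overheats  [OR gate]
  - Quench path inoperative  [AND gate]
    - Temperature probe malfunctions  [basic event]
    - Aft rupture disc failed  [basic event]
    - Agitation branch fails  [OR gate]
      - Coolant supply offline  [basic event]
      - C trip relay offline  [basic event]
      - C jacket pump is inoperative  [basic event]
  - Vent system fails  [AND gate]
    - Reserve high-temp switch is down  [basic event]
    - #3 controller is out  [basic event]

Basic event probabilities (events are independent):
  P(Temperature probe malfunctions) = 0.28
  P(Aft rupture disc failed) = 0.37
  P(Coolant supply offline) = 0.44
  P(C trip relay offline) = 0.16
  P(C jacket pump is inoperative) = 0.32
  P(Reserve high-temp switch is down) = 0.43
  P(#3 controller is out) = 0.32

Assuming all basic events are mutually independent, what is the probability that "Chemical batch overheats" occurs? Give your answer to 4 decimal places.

P(Agitation branch fails) [OR] = 1 − (1−0.44) × (1−0.16) × (1−0.32) = 0.680128
P(Quench path inoperative) [AND] = 0.28 × 0.37 × 0.680128 = 0.070461
P(Vent system fails) [AND] = 0.43 × 0.32 = 0.137600
P(Chemical batch overheats) [OR] = 1 − (1−0.070461) × (1−0.137600) = 0.198366
Rounded to 4 decimal places: P(Chemical batch overheats) ≈ 0.1984.

0.1984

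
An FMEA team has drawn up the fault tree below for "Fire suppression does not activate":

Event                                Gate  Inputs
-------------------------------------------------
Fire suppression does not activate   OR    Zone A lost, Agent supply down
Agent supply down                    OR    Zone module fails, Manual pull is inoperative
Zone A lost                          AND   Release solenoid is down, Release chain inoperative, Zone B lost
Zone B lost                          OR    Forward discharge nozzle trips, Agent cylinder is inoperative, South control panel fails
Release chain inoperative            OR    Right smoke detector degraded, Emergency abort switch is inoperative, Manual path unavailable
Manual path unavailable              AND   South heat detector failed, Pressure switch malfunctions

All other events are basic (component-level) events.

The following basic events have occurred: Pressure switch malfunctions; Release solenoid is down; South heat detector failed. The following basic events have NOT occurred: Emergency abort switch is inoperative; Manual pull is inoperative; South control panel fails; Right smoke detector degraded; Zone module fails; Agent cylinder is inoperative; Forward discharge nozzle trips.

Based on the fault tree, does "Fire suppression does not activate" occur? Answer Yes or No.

Manual path unavailable [AND]: South heat detector failed=occurs, Pressure switch malfunctions=occurs → all inputs occur → occurs.
Release chain inoperative [OR]: Right smoke detector degraded=not, Emergency abort switch is inoperative=not, Manual path unavailable=occurs → at least one input occurs → occurs.
Zone B lost [OR]: Forward discharge nozzle trips=not, Agent cylinder is inoperative=not, South control panel fails=not → no input occurs → does not occur.
Zone A lost [AND]: Release solenoid is down=occurs, Release chain inoperative=occurs, Zone B lost=not → not all inputs occur → does not occur.
Agent supply down [OR]: Zone module fails=not, Manual pull is inoperative=not → no input occurs → does not occur.
Fire suppression does not activate [OR]: Zone A lost=not, Agent supply down=not → no input occurs → does not occur.

No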